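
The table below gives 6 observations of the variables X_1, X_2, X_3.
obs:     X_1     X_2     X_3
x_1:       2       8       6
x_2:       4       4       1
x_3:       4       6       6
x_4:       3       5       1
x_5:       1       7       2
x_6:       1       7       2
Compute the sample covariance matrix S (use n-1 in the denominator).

Step 1 — column means:
  mean(X_1) = (2 + 4 + 4 + 3 + 1 + 1) / 6 = 15/6 = 2.5
  mean(X_2) = (8 + 4 + 6 + 5 + 7 + 7) / 6 = 37/6 = 6.1667
  mean(X_3) = (6 + 1 + 6 + 1 + 2 + 2) / 6 = 18/6 = 3

Step 2 — sample covariance S[i,j] = (1/(n-1)) · Σ_k (x_{k,i} - mean_i) · (x_{k,j} - mean_j), with n-1 = 5.
  S[X_1,X_1] = ((-0.5)·(-0.5) + (1.5)·(1.5) + (1.5)·(1.5) + (0.5)·(0.5) + (-1.5)·(-1.5) + (-1.5)·(-1.5)) / 5 = 9.5/5 = 1.9
  S[X_1,X_2] = ((-0.5)·(1.8333) + (1.5)·(-2.1667) + (1.5)·(-0.1667) + (0.5)·(-1.1667) + (-1.5)·(0.8333) + (-1.5)·(0.8333)) / 5 = -7.5/5 = -1.5
  S[X_1,X_3] = ((-0.5)·(3) + (1.5)·(-2) + (1.5)·(3) + (0.5)·(-2) + (-1.5)·(-1) + (-1.5)·(-1)) / 5 = 2/5 = 0.4
  S[X_2,X_2] = ((1.8333)·(1.8333) + (-2.1667)·(-2.1667) + (-0.1667)·(-0.1667) + (-1.1667)·(-1.1667) + (0.8333)·(0.8333) + (0.8333)·(0.8333)) / 5 = 10.8333/5 = 2.1667
  S[X_2,X_3] = ((1.8333)·(3) + (-2.1667)·(-2) + (-0.1667)·(3) + (-1.1667)·(-2) + (0.8333)·(-1) + (0.8333)·(-1)) / 5 = 10/5 = 2
  S[X_3,X_3] = ((3)·(3) + (-2)·(-2) + (3)·(3) + (-2)·(-2) + (-1)·(-1) + (-1)·(-1)) / 5 = 28/5 = 5.6

S is symmetric (S[j,i] = S[i,j]). Assembling:

S = [[1.9, -1.5, 0.4],
 [-1.5, 2.1667, 2],
 [0.4, 2, 5.6]]


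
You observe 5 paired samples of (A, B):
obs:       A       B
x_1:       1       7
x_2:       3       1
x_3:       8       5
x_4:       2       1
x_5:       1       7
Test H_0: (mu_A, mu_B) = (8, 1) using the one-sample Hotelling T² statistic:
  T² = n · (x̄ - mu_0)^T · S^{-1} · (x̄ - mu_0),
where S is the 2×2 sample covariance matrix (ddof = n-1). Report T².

Step 1 — sample mean vector:
  mean(A) = (1 + 3 + 8 + 2 + 1) / 5 = 15/5 = 3
  mean(B) = (7 + 1 + 5 + 1 + 7) / 5 = 21/5 = 4.2
  x̄ = (3, 4.2),  deviation x̄ - mu_0 = (3, 4.2) - (8, 1) = (-5, 3.2).

Step 2 — sample covariance matrix, S[i,j] = (1/(n-1)) · Σ_k (x_{k,i} - mean_i) · (x_{k,j} - mean_j), divisor n-1 = 4:
  S[A,A] = ((-2)·(-2) + (0)·(0) + (5)·(5) + (-1)·(-1) + (-2)·(-2)) / 4 = 34/4 = 8.5
  S[A,B] = ((-2)·(2.8) + (0)·(-3.2) + (5)·(0.8) + (-1)·(-3.2) + (-2)·(2.8)) / 4 = -4/4 = -1
  S[B,B] = ((2.8)·(2.8) + (-3.2)·(-3.2) + (0.8)·(0.8) + (-3.2)·(-3.2) + (2.8)·(2.8)) / 4 = 36.8/4 = 9.2
  S = [[8.5, -1],
 [-1, 9.2]].

Step 3 — invert S. det(S) = 8.5·9.2 - (-1)² = 77.2.
  S^{-1} = (1/det) · [[d, -b], [-b, a]] = [[0.1192, 0.013],
 [0.013, 0.1101]].

Step 4 — quadratic form (x̄ - mu_0)^T · S^{-1} · (x̄ - mu_0):
  S^{-1} · (x̄ - mu_0) = (-0.5544, 0.2876),
  (x̄ - mu_0)^T · [...] = (-5)·(-0.5544) + (3.2)·(0.2876) = 3.6922.

Step 5 — scale by n: T² = 5 · 3.6922 = 18.4611.

T² ≈ 18.4611


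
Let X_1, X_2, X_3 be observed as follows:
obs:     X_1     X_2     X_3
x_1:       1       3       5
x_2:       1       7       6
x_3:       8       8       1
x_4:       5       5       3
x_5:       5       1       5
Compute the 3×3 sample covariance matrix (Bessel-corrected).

Step 1 — column means:
  mean(X_1) = (1 + 1 + 8 + 5 + 5) / 5 = 20/5 = 4
  mean(X_2) = (3 + 7 + 8 + 5 + 1) / 5 = 24/5 = 4.8
  mean(X_3) = (5 + 6 + 1 + 3 + 5) / 5 = 20/5 = 4

Step 2 — sample covariance S[i,j] = (1/(n-1)) · Σ_k (x_{k,i} - mean_i) · (x_{k,j} - mean_j), with n-1 = 4.
  S[X_1,X_1] = ((-3)·(-3) + (-3)·(-3) + (4)·(4) + (1)·(1) + (1)·(1)) / 4 = 36/4 = 9
  S[X_1,X_2] = ((-3)·(-1.8) + (-3)·(2.2) + (4)·(3.2) + (1)·(0.2) + (1)·(-3.8)) / 4 = 8/4 = 2
  S[X_1,X_3] = ((-3)·(1) + (-3)·(2) + (4)·(-3) + (1)·(-1) + (1)·(1)) / 4 = -21/4 = -5.25
  S[X_2,X_2] = ((-1.8)·(-1.8) + (2.2)·(2.2) + (3.2)·(3.2) + (0.2)·(0.2) + (-3.8)·(-3.8)) / 4 = 32.8/4 = 8.2
  S[X_2,X_3] = ((-1.8)·(1) + (2.2)·(2) + (3.2)·(-3) + (0.2)·(-1) + (-3.8)·(1)) / 4 = -11/4 = -2.75
  S[X_3,X_3] = ((1)·(1) + (2)·(2) + (-3)·(-3) + (-1)·(-1) + (1)·(1)) / 4 = 16/4 = 4

S is symmetric (S[j,i] = S[i,j]). Assembling:

S = [[9, 2, -5.25],
 [2, 8.2, -2.75],
 [-5.25, -2.75, 4]]


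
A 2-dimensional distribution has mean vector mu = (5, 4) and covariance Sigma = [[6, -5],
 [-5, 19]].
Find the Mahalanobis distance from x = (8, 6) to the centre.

Step 1 — centre the observation: (x - mu) = (3, 2).

Step 2 — invert Sigma. det(Sigma) = 6·19 - (-5)² = 89.
  Sigma^{-1} = (1/det) · [[d, -b], [-b, a]] = [[0.2135, 0.0562],
 [0.0562, 0.0674]].

Step 3 — form the quadratic (x - mu)^T · Sigma^{-1} · (x - mu):
  Sigma^{-1} · (x - mu) = (0.7528, 0.3034).
  (x - mu)^T · [Sigma^{-1} · (x - mu)] = (3)·(0.7528) + (2)·(0.3034) = 2.8652.

Step 4 — take square root: d = √(2.8652) ≈ 1.6927.

d(x, mu) = √(2.8652) ≈ 1.6927


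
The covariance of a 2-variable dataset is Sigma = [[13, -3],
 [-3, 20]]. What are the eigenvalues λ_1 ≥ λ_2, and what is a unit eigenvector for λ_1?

Step 1 — characteristic polynomial of 2×2 Sigma:
  det(Sigma - λI) = λ² - trace · λ + det = 0.
  trace = 13 + 20 = 33, det = 13·20 - (-3)² = 251.
Step 2 — discriminant:
  Δ = trace² - 4·det = 1089 - 1004 = 85.
Step 3 — eigenvalues:
  λ = (trace ± √Δ)/2 = (33 ± 9.2195)/2,
  λ_1 = 21.1098,  λ_2 = 11.8902.

Step 4 — unit eigenvector for λ_1: solve (Sigma - λ_1 I)v = 0. First row:
  (13 - 21.1098)·v_x + (-3)·v_y = 0, i.e. (-8.1098)·v_x + (-3)·v_y = 0,
  so v ∝ (b, λ_1 - a) = (-3, 8.1098); multiply by -1 so the first entry is positive: u = (3, -8.1098).
  ||u|| = √((3)² + (-8.1098)²) = √(74.7684) ≈ 8.6469,
  v_1 = u/||u|| ≈ (0.3469, -0.9379) (||v_1|| = 1).

λ_1 = 21.1098,  λ_2 = 11.8902;  v_1 ≈ (0.3469, -0.9379)


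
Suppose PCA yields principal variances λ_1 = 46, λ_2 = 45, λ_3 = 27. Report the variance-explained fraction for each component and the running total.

Step 1 — total variance = trace(Sigma) = Σ λ_i = 46 + 45 + 27 = 118.

Step 2 — fraction explained by component i = λ_i / Σ λ:
  PC1: 46/118 = 0.3898
  PC2: 45/118 = 0.3814
  PC3: 27/118 = 0.2288

Step 3 — cumulative fraction after k components = (λ_1 + ... + λ_k) / Σ λ:
  k = 1: 46/118 = 0.3898
  k = 2: (46 + 45)/118 = 91/118 = 0.7712
  k = 3: (46 + 45 + 27)/118 = 118/118 = 1

Summary (fraction, with percent):

explained: PC1 0.3898 (38.98%), PC2 0.3814 (38.14%), PC3 0.2288 (22.88%);  cumulative: 0.3898, 0.7712, 1


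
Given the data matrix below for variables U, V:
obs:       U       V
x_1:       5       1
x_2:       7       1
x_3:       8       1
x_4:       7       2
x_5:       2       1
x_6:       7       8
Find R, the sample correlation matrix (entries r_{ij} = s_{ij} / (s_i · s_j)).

Step 1 — column means:
  mean(U) = (5 + 7 + 8 + 7 + 2 + 7) / 6 = 36/6 = 6
  mean(V) = (1 + 1 + 1 + 2 + 1 + 8) / 6 = 14/6 = 2.3333

Step 2 — sample variances and covariances s[i,j] = (1/(n-1)) · Σ_k (x_{k,i} - mean_i) · (x_{k,j} - mean_j), with n-1 = 5:
  s[U,U] = ((-1)·(-1) + (1)·(1) + (2)·(2) + (1)·(1) + (-4)·(-4) + (1)·(1)) / 5 = 24/5 = 4.8
  s[U,V] = ((-1)·(-1.3333) + (1)·(-1.3333) + (2)·(-1.3333) + (1)·(-0.3333) + (-4)·(-1.3333) + (1)·(5.6667)) / 5 = 8/5 = 1.6
  s[V,V] = ((-1.3333)·(-1.3333) + (-1.3333)·(-1.3333) + (-1.3333)·(-1.3333) + (-0.3333)·(-0.3333) + (-1.3333)·(-1.3333) + (5.6667)·(5.6667)) / 5 = 39.3333/5 = 7.8667
  Sample standard deviations s_i = √(s[i,i]):
  s(U) = √(4.8) = 2.1909
  s(V) = √(7.8667) = 2.8048

Step 3 — r_{ij} = s_{ij} / (s_i · s_j):
  r[U,U] = 1 (diagonal).
  r[U,V] = 1.6 / (2.1909 · 2.8048) = 1.6 / 6.1449 = 0.2604
  r[V,V] = 1 (diagonal).

R is symmetric with unit diagonal. Assembling:

R = [[1, 0.2604],
 [0.2604, 1]]


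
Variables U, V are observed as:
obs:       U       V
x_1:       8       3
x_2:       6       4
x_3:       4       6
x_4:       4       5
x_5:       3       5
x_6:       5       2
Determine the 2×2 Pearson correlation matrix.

Step 1 — column means:
  mean(U) = (8 + 6 + 4 + 4 + 3 + 5) / 6 = 30/6 = 5
  mean(V) = (3 + 4 + 6 + 5 + 5 + 2) / 6 = 25/6 = 4.1667

Step 2 — sample variances and covariances s[i,j] = (1/(n-1)) · Σ_k (x_{k,i} - mean_i) · (x_{k,j} - mean_j), with n-1 = 5:
  s[U,U] = ((3)·(3) + (1)·(1) + (-1)·(-1) + (-1)·(-1) + (-2)·(-2) + (0)·(0)) / 5 = 16/5 = 3.2
  s[U,V] = ((3)·(-1.1667) + (1)·(-0.1667) + (-1)·(1.8333) + (-1)·(0.8333) + (-2)·(0.8333) + (0)·(-2.1667)) / 5 = -8/5 = -1.6
  s[V,V] = ((-1.1667)·(-1.1667) + (-0.1667)·(-0.1667) + (1.8333)·(1.8333) + (0.8333)·(0.8333) + (0.8333)·(0.8333) + (-2.1667)·(-2.1667)) / 5 = 10.8333/5 = 2.1667
  Sample standard deviations s_i = √(s[i,i]):
  s(U) = √(3.2) = 1.7889
  s(V) = √(2.1667) = 1.472

Step 3 — r_{ij} = s_{ij} / (s_i · s_j):
  r[U,U] = 1 (diagonal).
  r[U,V] = -1.6 / (1.7889 · 1.472) = -1.6 / 2.6331 = -0.6076
  r[V,V] = 1 (diagonal).

R is symmetric with unit diagonal. Assembling:

R = [[1, -0.6076],
 [-0.6076, 1]]


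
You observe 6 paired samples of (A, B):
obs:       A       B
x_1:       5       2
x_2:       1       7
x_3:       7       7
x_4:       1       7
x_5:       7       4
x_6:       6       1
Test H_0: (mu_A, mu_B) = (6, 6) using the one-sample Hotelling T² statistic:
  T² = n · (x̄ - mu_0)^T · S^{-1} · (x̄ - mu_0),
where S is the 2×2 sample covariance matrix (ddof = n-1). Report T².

Step 1 — sample mean vector:
  mean(A) = (5 + 1 + 7 + 1 + 7 + 6) / 6 = 27/6 = 4.5
  mean(B) = (2 + 7 + 7 + 7 + 4 + 1) / 6 = 28/6 = 4.6667
  x̄ = (4.5, 4.6667),  deviation x̄ - mu_0 = (4.5, 4.6667) - (6, 6) = (-1.5, -1.3333).

Step 2 — sample covariance matrix, S[i,j] = (1/(n-1)) · Σ_k (x_{k,i} - mean_i) · (x_{k,j} - mean_j), divisor n-1 = 5:
  S[A,A] = ((0.5)·(0.5) + (-3.5)·(-3.5) + (2.5)·(2.5) + (-3.5)·(-3.5) + (2.5)·(2.5) + (1.5)·(1.5)) / 5 = 39.5/5 = 7.9
  S[A,B] = ((0.5)·(-2.6667) + (-3.5)·(2.3333) + (2.5)·(2.3333) + (-3.5)·(2.3333) + (2.5)·(-0.6667) + (1.5)·(-3.6667)) / 5 = -19/5 = -3.8
  S[B,B] = ((-2.6667)·(-2.6667) + (2.3333)·(2.3333) + (2.3333)·(2.3333) + (2.3333)·(2.3333) + (-0.6667)·(-0.6667) + (-3.6667)·(-3.6667)) / 5 = 37.3333/5 = 7.4667
  S = [[7.9, -3.8],
 [-3.8, 7.4667]].

Step 3 — invert S. det(S) = 7.9·7.4667 - (-3.8)² = 44.5467.
  S^{-1} = (1/det) · [[d, -b], [-b, a]] = [[0.1676, 0.0853],
 [0.0853, 0.1773]].

Step 4 — quadratic form (x̄ - mu_0)^T · S^{-1} · (x̄ - mu_0):
  S^{-1} · (x̄ - mu_0) = (-0.3652, -0.3644),
  (x̄ - mu_0)^T · [...] = (-1.5)·(-0.3652) + (-1.3333)·(-0.3644) = 1.0336.

Step 5 — scale by n: T² = 6 · 1.0336 = 6.2017.

T² ≈ 6.2017


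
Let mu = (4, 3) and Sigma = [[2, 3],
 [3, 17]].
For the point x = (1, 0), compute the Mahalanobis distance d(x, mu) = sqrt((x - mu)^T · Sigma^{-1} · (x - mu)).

Step 1 — centre the observation: (x - mu) = (-3, -3).

Step 2 — invert Sigma. det(Sigma) = 2·17 - (3)² = 25.
  Sigma^{-1} = (1/det) · [[d, -b], [-b, a]] = [[0.68, -0.12],
 [-0.12, 0.08]].

Step 3 — form the quadratic (x - mu)^T · Sigma^{-1} · (x - mu):
  Sigma^{-1} · (x - mu) = (-1.68, 0.12).
  (x - mu)^T · [Sigma^{-1} · (x - mu)] = (-3)·(-1.68) + (-3)·(0.12) = 4.68.

Step 4 — take square root: d = √(4.68) ≈ 2.1633.

d(x, mu) = √(4.68) ≈ 2.1633


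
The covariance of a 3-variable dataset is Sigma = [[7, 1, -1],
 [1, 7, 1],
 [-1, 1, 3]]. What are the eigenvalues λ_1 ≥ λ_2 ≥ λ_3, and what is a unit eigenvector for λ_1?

Step 1 — characteristic polynomial p(λ) = det(λI - Sigma) = λ³ - tr·λ² + c_1·λ - det, where tr = trace, c_1 = sum of the principal 2×2 minors, det = det(Sigma):
  tr = 7 + 7 + 3 = 17,
  c_1 = (7·7 - (1)²) + (7·3 - (-1)²) + (7·3 - (1)²) = 48 + 20 + 20 = 88,
  det = 7·(7·3 - (1)²) - (1)·((1)·3 - (1)·(-1)) + (-1)·((1)·(1) - 7·(-1)) = 7·(20) - (1)·(4) + (-1)·(8) = 128.
  So p(λ) = λ³ - 17λ² + 88λ - 128.
Step 2 — look for an integer root (rational root theorem: any rational root is an integer divisor of 128). Testing λ = 8:
  p(8) = 512 - 1088 + 704 - 128 = 0  ✓
  Dividing out (λ - 8): p(λ) = (λ - 8)(λ² - 9λ + 16).
Step 3 — remaining eigenvalues from the quadratic λ² - 9λ + 16 = 0:
  Δ = 9² - 4·16 = 81 - 64 = 17,  λ = (9 ± √17)/2 = (9 ± 4.1231)/2 ≈ 6.5616 or 2.4384.
  Sorted: λ_1 = 8,  λ_2 = 6.5616,  λ_3 = 2.4384  (check: sum = 17 = tr ✓).

Step 4 — unit eigenvector for λ_1 = 8: v spans the null space of (Sigma - λ_1 I), whose rows are
  r_1 = (-1, 1, -1),  r_2 = (1, -1, 1),  r_3 = (-1, 1, -5).
  v is orthogonal to every row, so take v ∝ r_1 × r_3 = ((1)·(-5) - (-1)·(1), (-1)·(-1) - (-1)·(-5), (-1)·(1) - (1)·(-1)) = (-4, -4, 0).
  Rescale (divide by 4; multiply by -1 so the first nonzero entry is positive): u = (1, 1, 0).
  ||u|| = √((1)² + (1)² + (0)²) = √(2) ≈ 1.4142,  v_1 = u/||u|| ≈ (0.7071, 0.7071, 0) (||v_1|| = 1).

λ_1 = 8,  λ_2 = 6.5616,  λ_3 = 2.4384;  v_1 ≈ (0.7071, 0.7071, 0)


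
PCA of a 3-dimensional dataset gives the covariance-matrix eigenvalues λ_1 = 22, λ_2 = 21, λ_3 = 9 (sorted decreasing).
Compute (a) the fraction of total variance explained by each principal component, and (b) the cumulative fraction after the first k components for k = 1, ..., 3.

Step 1 — total variance = trace(Sigma) = Σ λ_i = 22 + 21 + 9 = 52.

Step 2 — fraction explained by component i = λ_i / Σ λ:
  PC1: 22/52 = 0.4231
  PC2: 21/52 = 0.4038
  PC3: 9/52 = 0.1731

Step 3 — cumulative fraction after k components = (λ_1 + ... + λ_k) / Σ λ:
  k = 1: 22/52 = 0.4231
  k = 2: (22 + 21)/52 = 43/52 = 0.8269
  k = 3: (22 + 21 + 9)/52 = 52/52 = 1

Summary (fraction, with percent):

explained: PC1 0.4231 (42.31%), PC2 0.4038 (40.38%), PC3 0.1731 (17.31%);  cumulative: 0.4231, 0.8269, 1


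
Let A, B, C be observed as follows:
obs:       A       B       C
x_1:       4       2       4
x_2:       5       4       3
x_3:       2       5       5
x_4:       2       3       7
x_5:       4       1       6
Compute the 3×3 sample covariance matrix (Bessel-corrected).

Step 1 — column means:
  mean(A) = (4 + 5 + 2 + 2 + 4) / 5 = 17/5 = 3.4
  mean(B) = (2 + 4 + 5 + 3 + 1) / 5 = 15/5 = 3
  mean(C) = (4 + 3 + 5 + 7 + 6) / 5 = 25/5 = 5

Step 2 — sample covariance S[i,j] = (1/(n-1)) · Σ_k (x_{k,i} - mean_i) · (x_{k,j} - mean_j), with n-1 = 4.
  S[A,A] = ((0.6)·(0.6) + (1.6)·(1.6) + (-1.4)·(-1.4) + (-1.4)·(-1.4) + (0.6)·(0.6)) / 4 = 7.2/4 = 1.8
  S[A,B] = ((0.6)·(-1) + (1.6)·(1) + (-1.4)·(2) + (-1.4)·(0) + (0.6)·(-2)) / 4 = -3/4 = -0.75
  S[A,C] = ((0.6)·(-1) + (1.6)·(-2) + (-1.4)·(0) + (-1.4)·(2) + (0.6)·(1)) / 4 = -6/4 = -1.5
  S[B,B] = ((-1)·(-1) + (1)·(1) + (2)·(2) + (0)·(0) + (-2)·(-2)) / 4 = 10/4 = 2.5
  S[B,C] = ((-1)·(-1) + (1)·(-2) + (2)·(0) + (0)·(2) + (-2)·(1)) / 4 = -3/4 = -0.75
  S[C,C] = ((-1)·(-1) + (-2)·(-2) + (0)·(0) + (2)·(2) + (1)·(1)) / 4 = 10/4 = 2.5

S is symmetric (S[j,i] = S[i,j]). Assembling:

S = [[1.8, -0.75, -1.5],
 [-0.75, 2.5, -0.75],
 [-1.5, -0.75, 2.5]]


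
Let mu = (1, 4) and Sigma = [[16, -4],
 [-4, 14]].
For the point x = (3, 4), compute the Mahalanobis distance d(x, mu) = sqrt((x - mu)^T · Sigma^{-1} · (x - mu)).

Step 1 — centre the observation: (x - mu) = (2, 0).

Step 2 — invert Sigma. det(Sigma) = 16·14 - (-4)² = 208.
  Sigma^{-1} = (1/det) · [[d, -b], [-b, a]] = [[0.0673, 0.0192],
 [0.0192, 0.0769]].

Step 3 — form the quadratic (x - mu)^T · Sigma^{-1} · (x - mu):
  Sigma^{-1} · (x - mu) = (0.1346, 0.0385).
  (x - mu)^T · [Sigma^{-1} · (x - mu)] = (2)·(0.1346) + (0)·(0.0385) = 0.2692.

Step 4 — take square root: d = √(0.2692) ≈ 0.5189.

d(x, mu) = √(0.2692) ≈ 0.5189


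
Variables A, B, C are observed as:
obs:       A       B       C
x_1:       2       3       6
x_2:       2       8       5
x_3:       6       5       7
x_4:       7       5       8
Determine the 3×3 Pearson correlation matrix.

Step 1 — column means:
  mean(A) = (2 + 2 + 6 + 7) / 4 = 17/4 = 4.25
  mean(B) = (3 + 8 + 5 + 5) / 4 = 21/4 = 5.25
  mean(C) = (6 + 5 + 7 + 8) / 4 = 26/4 = 6.5

Step 2 — sample variances and covariances s[i,j] = (1/(n-1)) · Σ_k (x_{k,i} - mean_i) · (x_{k,j} - mean_j), with n-1 = 3:
  s[A,A] = ((-2.25)·(-2.25) + (-2.25)·(-2.25) + (1.75)·(1.75) + (2.75)·(2.75)) / 3 = 20.75/3 = 6.9167
  s[A,B] = ((-2.25)·(-2.25) + (-2.25)·(2.75) + (1.75)·(-0.25) + (2.75)·(-0.25)) / 3 = -2.25/3 = -0.75
  s[A,C] = ((-2.25)·(-0.5) + (-2.25)·(-1.5) + (1.75)·(0.5) + (2.75)·(1.5)) / 3 = 9.5/3 = 3.1667
  s[B,B] = ((-2.25)·(-2.25) + (2.75)·(2.75) + (-0.25)·(-0.25) + (-0.25)·(-0.25)) / 3 = 12.75/3 = 4.25
  s[B,C] = ((-2.25)·(-0.5) + (2.75)·(-1.5) + (-0.25)·(0.5) + (-0.25)·(1.5)) / 3 = -3.5/3 = -1.1667
  s[C,C] = ((-0.5)·(-0.5) + (-1.5)·(-1.5) + (0.5)·(0.5) + (1.5)·(1.5)) / 3 = 5/3 = 1.6667
  Sample standard deviations s_i = √(s[i,i]):
  s(A) = √(6.9167) = 2.63
  s(B) = √(4.25) = 2.0616
  s(C) = √(1.6667) = 1.291

Step 3 — r_{ij} = s_{ij} / (s_i · s_j):
  r[A,A] = 1 (diagonal).
  r[A,B] = -0.75 / (2.63 · 2.0616) = -0.75 / 5.4218 = -0.1383
  r[A,C] = 3.1667 / (2.63 · 1.291) = 3.1667 / 3.3953 = 0.9327
  r[B,B] = 1 (diagonal).
  r[B,C] = -1.1667 / (2.0616 · 1.291) = -1.1667 / 2.6615 = -0.4384
  r[C,C] = 1 (diagonal).

R is symmetric with unit diagonal. Assembling:

R = [[1, -0.1383, 0.9327],
 [-0.1383, 1, -0.4384],
 [0.9327, -0.4384, 1]]


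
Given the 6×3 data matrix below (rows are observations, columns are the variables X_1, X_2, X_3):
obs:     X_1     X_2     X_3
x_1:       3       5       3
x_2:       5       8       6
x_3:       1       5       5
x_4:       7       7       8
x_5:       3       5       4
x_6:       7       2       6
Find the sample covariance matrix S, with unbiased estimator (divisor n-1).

Step 1 — column means:
  mean(X_1) = (3 + 5 + 1 + 7 + 3 + 7) / 6 = 26/6 = 4.3333
  mean(X_2) = (5 + 8 + 5 + 7 + 5 + 2) / 6 = 32/6 = 5.3333
  mean(X_3) = (3 + 6 + 5 + 8 + 4 + 6) / 6 = 32/6 = 5.3333

Step 2 — sample covariance S[i,j] = (1/(n-1)) · Σ_k (x_{k,i} - mean_i) · (x_{k,j} - mean_j), with n-1 = 5.
  S[X_1,X_1] = ((-1.3333)·(-1.3333) + (0.6667)·(0.6667) + (-3.3333)·(-3.3333) + (2.6667)·(2.6667) + (-1.3333)·(-1.3333) + (2.6667)·(2.6667)) / 5 = 29.3333/5 = 5.8667
  S[X_1,X_2] = ((-1.3333)·(-0.3333) + (0.6667)·(2.6667) + (-3.3333)·(-0.3333) + (2.6667)·(1.6667) + (-1.3333)·(-0.3333) + (2.6667)·(-3.3333)) / 5 = -0.6667/5 = -0.1333
  S[X_1,X_3] = ((-1.3333)·(-2.3333) + (0.6667)·(0.6667) + (-3.3333)·(-0.3333) + (2.6667)·(2.6667) + (-1.3333)·(-1.3333) + (2.6667)·(0.6667)) / 5 = 15.3333/5 = 3.0667
  S[X_2,X_2] = ((-0.3333)·(-0.3333) + (2.6667)·(2.6667) + (-0.3333)·(-0.3333) + (1.6667)·(1.6667) + (-0.3333)·(-0.3333) + (-3.3333)·(-3.3333)) / 5 = 21.3333/5 = 4.2667
  S[X_2,X_3] = ((-0.3333)·(-2.3333) + (2.6667)·(0.6667) + (-0.3333)·(-0.3333) + (1.6667)·(2.6667) + (-0.3333)·(-1.3333) + (-3.3333)·(0.6667)) / 5 = 5.3333/5 = 1.0667
  S[X_3,X_3] = ((-2.3333)·(-2.3333) + (0.6667)·(0.6667) + (-0.3333)·(-0.3333) + (2.6667)·(2.6667) + (-1.3333)·(-1.3333) + (0.6667)·(0.6667)) / 5 = 15.3333/5 = 3.0667

S is symmetric (S[j,i] = S[i,j]). Assembling:

S = [[5.8667, -0.1333, 3.0667],
 [-0.1333, 4.2667, 1.0667],
 [3.0667, 1.0667, 3.0667]]


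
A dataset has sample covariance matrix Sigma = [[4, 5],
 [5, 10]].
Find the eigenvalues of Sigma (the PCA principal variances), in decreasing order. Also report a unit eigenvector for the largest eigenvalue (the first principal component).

Step 1 — characteristic polynomial of 2×2 Sigma:
  det(Sigma - λI) = λ² - trace · λ + det = 0.
  trace = 4 + 10 = 14, det = 4·10 - (5)² = 15.
Step 2 — discriminant:
  Δ = trace² - 4·det = 196 - 60 = 136.
Step 3 — eigenvalues:
  λ = (trace ± √Δ)/2 = (14 ± 11.6619)/2,
  λ_1 = 12.831,  λ_2 = 1.169.

Step 4 — unit eigenvector for λ_1: solve (Sigma - λ_1 I)v = 0. First row:
  (4 - 12.831)·v_x + (5)·v_y = 0, i.e. (-8.831)·v_x + (5)·v_y = 0,
  so v ∝ (b, λ_1 - a) = (5, 8.831) = u.
  ||u|| = √((5)² + (8.831)²) = √(102.9857) ≈ 10.1482,
  v_1 = u/||u|| ≈ (0.4927, 0.8702) (||v_1|| = 1).

λ_1 = 12.831,  λ_2 = 1.169;  v_1 ≈ (0.4927, 0.8702)


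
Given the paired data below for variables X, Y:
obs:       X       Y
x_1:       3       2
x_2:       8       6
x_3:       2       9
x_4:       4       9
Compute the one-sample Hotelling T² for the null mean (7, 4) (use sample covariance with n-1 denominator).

Step 1 — sample mean vector:
  mean(X) = (3 + 8 + 2 + 4) / 4 = 17/4 = 4.25
  mean(Y) = (2 + 6 + 9 + 9) / 4 = 26/4 = 6.5
  x̄ = (4.25, 6.5),  deviation x̄ - mu_0 = (4.25, 6.5) - (7, 4) = (-2.75, 2.5).

Step 2 — sample covariance matrix, S[i,j] = (1/(n-1)) · Σ_k (x_{k,i} - mean_i) · (x_{k,j} - mean_j), divisor n-1 = 3:
  S[X,X] = ((-1.25)·(-1.25) + (3.75)·(3.75) + (-2.25)·(-2.25) + (-0.25)·(-0.25)) / 3 = 20.75/3 = 6.9167
  S[X,Y] = ((-1.25)·(-4.5) + (3.75)·(-0.5) + (-2.25)·(2.5) + (-0.25)·(2.5)) / 3 = -2.5/3 = -0.8333
  S[Y,Y] = ((-4.5)·(-4.5) + (-0.5)·(-0.5) + (2.5)·(2.5) + (2.5)·(2.5)) / 3 = 33/3 = 11
  S = [[6.9167, -0.8333],
 [-0.8333, 11]].

Step 3 — invert S. det(S) = 6.9167·11 - (-0.8333)² = 75.3889.
  S^{-1} = (1/det) · [[d, -b], [-b, a]] = [[0.1459, 0.0111],
 [0.0111, 0.0917]].

Step 4 — quadratic form (x̄ - mu_0)^T · S^{-1} · (x̄ - mu_0):
  S^{-1} · (x̄ - mu_0) = (-0.3736, 0.199),
  (x̄ - mu_0)^T · [...] = (-2.75)·(-0.3736) + (2.5)·(0.199) = 1.5249.

Step 5 — scale by n: T² = 4 · 1.5249 = 6.0995.

T² ≈ 6.0995


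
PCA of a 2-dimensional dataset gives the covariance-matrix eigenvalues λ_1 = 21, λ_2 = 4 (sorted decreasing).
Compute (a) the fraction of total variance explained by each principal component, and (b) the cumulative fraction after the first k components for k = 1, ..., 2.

Step 1 — total variance = trace(Sigma) = Σ λ_i = 21 + 4 = 25.

Step 2 — fraction explained by component i = λ_i / Σ λ:
  PC1: 21/25 = 0.84
  PC2: 4/25 = 0.16

Step 3 — cumulative fraction after k components = (λ_1 + ... + λ_k) / Σ λ:
  k = 1: 21/25 = 0.84
  k = 2: (21 + 4)/25 = 25/25 = 1

Summary (fraction, with percent):

explained: PC1 0.84 (84%), PC2 0.16 (16%);  cumulative: 0.84, 1


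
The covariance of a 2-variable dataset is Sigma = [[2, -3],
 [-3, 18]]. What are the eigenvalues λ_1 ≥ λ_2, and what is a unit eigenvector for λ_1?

Step 1 — characteristic polynomial of 2×2 Sigma:
  det(Sigma - λI) = λ² - trace · λ + det = 0.
  trace = 2 + 18 = 20, det = 2·18 - (-3)² = 27.
Step 2 — discriminant:
  Δ = trace² - 4·det = 400 - 108 = 292.
Step 3 — eigenvalues:
  λ = (trace ± √Δ)/2 = (20 ± 17.088)/2,
  λ_1 = 18.544,  λ_2 = 1.456.

Step 4 — unit eigenvector for λ_1: solve (Sigma - λ_1 I)v = 0. First row:
  (2 - 18.544)·v_x + (-3)·v_y = 0, i.e. (-16.544)·v_x + (-3)·v_y = 0,
  so v ∝ (b, λ_1 - a) = (-3, 16.544); multiply by -1 so the first entry is positive: u = (3, -16.544).
  ||u|| = √((3)² + (-16.544)²) = √(282.7041) ≈ 16.8138,
  v_1 = u/||u|| ≈ (0.1784, -0.984) (||v_1|| = 1).

λ_1 = 18.544,  λ_2 = 1.456;  v_1 ≈ (0.1784, -0.984)


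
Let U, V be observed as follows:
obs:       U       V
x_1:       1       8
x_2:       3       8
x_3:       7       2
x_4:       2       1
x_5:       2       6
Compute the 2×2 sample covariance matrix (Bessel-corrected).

Step 1 — column means:
  mean(U) = (1 + 3 + 7 + 2 + 2) / 5 = 15/5 = 3
  mean(V) = (8 + 8 + 2 + 1 + 6) / 5 = 25/5 = 5

Step 2 — sample covariance S[i,j] = (1/(n-1)) · Σ_k (x_{k,i} - mean_i) · (x_{k,j} - mean_j), with n-1 = 4.
  S[U,U] = ((-2)·(-2) + (0)·(0) + (4)·(4) + (-1)·(-1) + (-1)·(-1)) / 4 = 22/4 = 5.5
  S[U,V] = ((-2)·(3) + (0)·(3) + (4)·(-3) + (-1)·(-4) + (-1)·(1)) / 4 = -15/4 = -3.75
  S[V,V] = ((3)·(3) + (3)·(3) + (-3)·(-3) + (-4)·(-4) + (1)·(1)) / 4 = 44/4 = 11

S is symmetric (S[j,i] = S[i,j]). Assembling:

S = [[5.5, -3.75],
 [-3.75, 11]]


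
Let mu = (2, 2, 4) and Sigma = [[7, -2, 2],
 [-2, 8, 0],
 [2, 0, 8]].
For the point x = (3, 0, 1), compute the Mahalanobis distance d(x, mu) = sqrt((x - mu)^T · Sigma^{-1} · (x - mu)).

Step 1 — centre the observation: (x - mu) = (1, -2, -3).

Step 2 — invert Sigma (cofactor / det for 3×3, or solve directly):
  Sigma^{-1} = [[0.1667, 0.0417, -0.0417],
 [0.0417, 0.1354, -0.0104],
 [-0.0417, -0.0104, 0.1354]].

Step 3 — form the quadratic (x - mu)^T · Sigma^{-1} · (x - mu):
  Sigma^{-1} · (x - mu) = (0.2083, -0.1979, -0.4271).
  (x - mu)^T · [Sigma^{-1} · (x - mu)] = (1)·(0.2083) + (-2)·(-0.1979) + (-3)·(-0.4271) = 1.8854.

Step 4 — take square root: d = √(1.8854) ≈ 1.3731.

d(x, mu) = √(1.8854) ≈ 1.3731


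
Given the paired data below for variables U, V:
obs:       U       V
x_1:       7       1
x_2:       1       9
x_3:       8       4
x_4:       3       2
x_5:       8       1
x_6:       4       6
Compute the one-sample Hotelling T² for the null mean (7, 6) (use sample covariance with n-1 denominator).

Step 1 — sample mean vector:
  mean(U) = (7 + 1 + 8 + 3 + 8 + 4) / 6 = 31/6 = 5.1667
  mean(V) = (1 + 9 + 4 + 2 + 1 + 6) / 6 = 23/6 = 3.8333
  x̄ = (5.1667, 3.8333),  deviation x̄ - mu_0 = (5.1667, 3.8333) - (7, 6) = (-1.8333, -2.1667).

Step 2 — sample covariance matrix, S[i,j] = (1/(n-1)) · Σ_k (x_{k,i} - mean_i) · (x_{k,j} - mean_j), divisor n-1 = 5:
  S[U,U] = ((1.8333)·(1.8333) + (-4.1667)·(-4.1667) + (2.8333)·(2.8333) + (-2.1667)·(-2.1667) + (2.8333)·(2.8333) + (-1.1667)·(-1.1667)) / 5 = 42.8333/5 = 8.5667
  S[U,V] = ((1.8333)·(-2.8333) + (-4.1667)·(5.1667) + (2.8333)·(0.1667) + (-2.1667)·(-1.8333) + (2.8333)·(-2.8333) + (-1.1667)·(2.1667)) / 5 = -32.8333/5 = -6.5667
  S[V,V] = ((-2.8333)·(-2.8333) + (5.1667)·(5.1667) + (0.1667)·(0.1667) + (-1.8333)·(-1.8333) + (-2.8333)·(-2.8333) + (2.1667)·(2.1667)) / 5 = 50.8333/5 = 10.1667
  S = [[8.5667, -6.5667],
 [-6.5667, 10.1667]].

Step 3 — invert S. det(S) = 8.5667·10.1667 - (-6.5667)² = 43.9733.
  S^{-1} = (1/det) · [[d, -b], [-b, a]] = [[0.2312, 0.1493],
 [0.1493, 0.1948]].

Step 4 — quadratic form (x̄ - mu_0)^T · S^{-1} · (x̄ - mu_0):
  S^{-1} · (x̄ - mu_0) = (-0.7474, -0.6959),
  (x̄ - mu_0)^T · [...] = (-1.8333)·(-0.7474) + (-2.1667)·(-0.6959) = 2.878.

Step 5 — scale by n: T² = 6 · 2.878 = 17.268.

T² ≈ 17.268


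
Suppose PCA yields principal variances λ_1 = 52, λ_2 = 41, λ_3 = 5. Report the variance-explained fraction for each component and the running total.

Step 1 — total variance = trace(Sigma) = Σ λ_i = 52 + 41 + 5 = 98.

Step 2 — fraction explained by component i = λ_i / Σ λ:
  PC1: 52/98 = 0.5306
  PC2: 41/98 = 0.4184
  PC3: 5/98 = 0.051

Step 3 — cumulative fraction after k components = (λ_1 + ... + λ_k) / Σ λ:
  k = 1: 52/98 = 0.5306
  k = 2: (52 + 41)/98 = 93/98 = 0.949
  k = 3: (52 + 41 + 5)/98 = 98/98 = 1

Summary (fraction, with percent):

explained: PC1 0.5306 (53.06%), PC2 0.4184 (41.84%), PC3 0.051 (5.1%);  cumulative: 0.5306, 0.949, 1


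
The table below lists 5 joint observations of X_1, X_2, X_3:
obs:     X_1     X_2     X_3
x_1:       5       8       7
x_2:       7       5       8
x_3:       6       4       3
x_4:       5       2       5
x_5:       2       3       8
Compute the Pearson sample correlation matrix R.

Step 1 — column means:
  mean(X_1) = (5 + 7 + 6 + 5 + 2) / 5 = 25/5 = 5
  mean(X_2) = (8 + 5 + 4 + 2 + 3) / 5 = 22/5 = 4.4
  mean(X_3) = (7 + 8 + 3 + 5 + 8) / 5 = 31/5 = 6.2

Step 2 — sample variances and covariances s[i,j] = (1/(n-1)) · Σ_k (x_{k,i} - mean_i) · (x_{k,j} - mean_j), with n-1 = 4:
  s[X_1,X_1] = ((0)·(0) + (2)·(2) + (1)·(1) + (0)·(0) + (-3)·(-3)) / 4 = 14/4 = 3.5
  s[X_1,X_2] = ((0)·(3.6) + (2)·(0.6) + (1)·(-0.4) + (0)·(-2.4) + (-3)·(-1.4)) / 4 = 5/4 = 1.25
  s[X_1,X_3] = ((0)·(0.8) + (2)·(1.8) + (1)·(-3.2) + (0)·(-1.2) + (-3)·(1.8)) / 4 = -5/4 = -1.25
  s[X_2,X_2] = ((3.6)·(3.6) + (0.6)·(0.6) + (-0.4)·(-0.4) + (-2.4)·(-2.4) + (-1.4)·(-1.4)) / 4 = 21.2/4 = 5.3
  s[X_2,X_3] = ((3.6)·(0.8) + (0.6)·(1.8) + (-0.4)·(-3.2) + (-2.4)·(-1.2) + (-1.4)·(1.8)) / 4 = 5.6/4 = 1.4
  s[X_3,X_3] = ((0.8)·(0.8) + (1.8)·(1.8) + (-3.2)·(-3.2) + (-1.2)·(-1.2) + (1.8)·(1.8)) / 4 = 18.8/4 = 4.7
  Sample standard deviations s_i = √(s[i,i]):
  s(X_1) = √(3.5) = 1.8708
  s(X_2) = √(5.3) = 2.3022
  s(X_3) = √(4.7) = 2.1679

Step 3 — r_{ij} = s_{ij} / (s_i · s_j):
  r[X_1,X_1] = 1 (diagonal).
  r[X_1,X_2] = 1.25 / (1.8708 · 2.3022) = 1.25 / 4.307 = 0.2902
  r[X_1,X_3] = -1.25 / (1.8708 · 2.1679) = -1.25 / 4.0559 = -0.3082
  r[X_2,X_2] = 1 (diagonal).
  r[X_2,X_3] = 1.4 / (2.3022 · 2.1679) = 1.4 / 4.991 = 0.2805
  r[X_3,X_3] = 1 (diagonal).

R is symmetric with unit diagonal. Assembling:

R = [[1, 0.2902, -0.3082],
 [0.2902, 1, 0.2805],
 [-0.3082, 0.2805, 1]]


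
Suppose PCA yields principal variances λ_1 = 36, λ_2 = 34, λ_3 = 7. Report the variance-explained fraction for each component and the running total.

Step 1 — total variance = trace(Sigma) = Σ λ_i = 36 + 34 + 7 = 77.

Step 2 — fraction explained by component i = λ_i / Σ λ:
  PC1: 36/77 = 0.4675
  PC2: 34/77 = 0.4416
  PC3: 7/77 = 0.0909

Step 3 — cumulative fraction after k components = (λ_1 + ... + λ_k) / Σ λ:
  k = 1: 36/77 = 0.4675
  k = 2: (36 + 34)/77 = 70/77 = 0.9091
  k = 3: (36 + 34 + 7)/77 = 77/77 = 1

Summary (fraction, with percent):

explained: PC1 0.4675 (46.75%), PC2 0.4416 (44.16%), PC3 0.0909 (9.09%);  cumulative: 0.4675, 0.9091, 1


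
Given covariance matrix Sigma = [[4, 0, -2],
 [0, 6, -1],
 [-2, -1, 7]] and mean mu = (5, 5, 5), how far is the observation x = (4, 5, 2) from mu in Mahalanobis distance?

Step 1 — centre the observation: (x - mu) = (-1, 0, -3).

Step 2 — invert Sigma (cofactor / det for 3×3, or solve directly):
  Sigma^{-1} = [[0.2929, 0.0143, 0.0857],
 [0.0143, 0.1714, 0.0286],
 [0.0857, 0.0286, 0.1714]].

Step 3 — form the quadratic (x - mu)^T · Sigma^{-1} · (x - mu):
  Sigma^{-1} · (x - mu) = (-0.55, -0.1, -0.6).
  (x - mu)^T · [Sigma^{-1} · (x - mu)] = (-1)·(-0.55) + (0)·(-0.1) + (-3)·(-0.6) = 2.35.

Step 4 — take square root: d = √(2.35) ≈ 1.533.

d(x, mu) = √(2.35) ≈ 1.533


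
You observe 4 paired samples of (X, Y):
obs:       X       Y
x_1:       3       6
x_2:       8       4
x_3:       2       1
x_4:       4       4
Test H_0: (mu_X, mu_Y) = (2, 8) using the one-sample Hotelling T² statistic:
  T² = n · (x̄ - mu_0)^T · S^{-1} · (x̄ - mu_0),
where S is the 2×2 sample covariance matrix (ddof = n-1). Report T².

Step 1 — sample mean vector:
  mean(X) = (3 + 8 + 2 + 4) / 4 = 17/4 = 4.25
  mean(Y) = (6 + 4 + 1 + 4) / 4 = 15/4 = 3.75
  x̄ = (4.25, 3.75),  deviation x̄ - mu_0 = (4.25, 3.75) - (2, 8) = (2.25, -4.25).

Step 2 — sample covariance matrix, S[i,j] = (1/(n-1)) · Σ_k (x_{k,i} - mean_i) · (x_{k,j} - mean_j), divisor n-1 = 3:
  S[X,X] = ((-1.25)·(-1.25) + (3.75)·(3.75) + (-2.25)·(-2.25) + (-0.25)·(-0.25)) / 3 = 20.75/3 = 6.9167
  S[X,Y] = ((-1.25)·(2.25) + (3.75)·(0.25) + (-2.25)·(-2.75) + (-0.25)·(0.25)) / 3 = 4.25/3 = 1.4167
  S[Y,Y] = ((2.25)·(2.25) + (0.25)·(0.25) + (-2.75)·(-2.75) + (0.25)·(0.25)) / 3 = 12.75/3 = 4.25
  S = [[6.9167, 1.4167],
 [1.4167, 4.25]].

Step 3 — invert S. det(S) = 6.9167·4.25 - (1.4167)² = 27.3889.
  S^{-1} = (1/det) · [[d, -b], [-b, a]] = [[0.1552, -0.0517],
 [-0.0517, 0.2525]].

Step 4 — quadratic form (x̄ - mu_0)^T · S^{-1} · (x̄ - mu_0):
  S^{-1} · (x̄ - mu_0) = (0.569, -1.1897),
  (x̄ - mu_0)^T · [...] = (2.25)·(0.569) + (-4.25)·(-1.1897) = 6.3362.

Step 5 — scale by n: T² = 4 · 6.3362 = 25.3448.

T² ≈ 25.3448


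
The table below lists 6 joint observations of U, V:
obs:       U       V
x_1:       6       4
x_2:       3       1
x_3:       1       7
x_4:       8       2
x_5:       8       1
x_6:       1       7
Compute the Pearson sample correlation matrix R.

Step 1 — column means:
  mean(U) = (6 + 3 + 1 + 8 + 8 + 1) / 6 = 27/6 = 4.5
  mean(V) = (4 + 1 + 7 + 2 + 1 + 7) / 6 = 22/6 = 3.6667

Step 2 — sample variances and covariances s[i,j] = (1/(n-1)) · Σ_k (x_{k,i} - mean_i) · (x_{k,j} - mean_j), with n-1 = 5:
  s[U,U] = ((1.5)·(1.5) + (-1.5)·(-1.5) + (-3.5)·(-3.5) + (3.5)·(3.5) + (3.5)·(3.5) + (-3.5)·(-3.5)) / 5 = 53.5/5 = 10.7
  s[U,V] = ((1.5)·(0.3333) + (-1.5)·(-2.6667) + (-3.5)·(3.3333) + (3.5)·(-1.6667) + (3.5)·(-2.6667) + (-3.5)·(3.3333)) / 5 = -34/5 = -6.8
  s[V,V] = ((0.3333)·(0.3333) + (-2.6667)·(-2.6667) + (3.3333)·(3.3333) + (-1.6667)·(-1.6667) + (-2.6667)·(-2.6667) + (3.3333)·(3.3333)) / 5 = 39.3333/5 = 7.8667
  Sample standard deviations s_i = √(s[i,i]):
  s(U) = √(10.7) = 3.2711
  s(V) = √(7.8667) = 2.8048

Step 3 — r_{ij} = s_{ij} / (s_i · s_j):
  r[U,U] = 1 (diagonal).
  r[U,V] = -6.8 / (3.2711 · 2.8048) = -6.8 / 9.1746 = -0.7412
  r[V,V] = 1 (diagonal).

R is symmetric with unit diagonal. Assembling:

R = [[1, -0.7412],
 [-0.7412, 1]]


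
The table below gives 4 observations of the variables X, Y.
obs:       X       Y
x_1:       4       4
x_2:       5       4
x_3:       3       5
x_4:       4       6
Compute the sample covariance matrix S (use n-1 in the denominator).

Step 1 — column means:
  mean(X) = (4 + 5 + 3 + 4) / 4 = 16/4 = 4
  mean(Y) = (4 + 4 + 5 + 6) / 4 = 19/4 = 4.75

Step 2 — sample covariance S[i,j] = (1/(n-1)) · Σ_k (x_{k,i} - mean_i) · (x_{k,j} - mean_j), with n-1 = 3.
  S[X,X] = ((0)·(0) + (1)·(1) + (-1)·(-1) + (0)·(0)) / 3 = 2/3 = 0.6667
  S[X,Y] = ((0)·(-0.75) + (1)·(-0.75) + (-1)·(0.25) + (0)·(1.25)) / 3 = -1/3 = -0.3333
  S[Y,Y] = ((-0.75)·(-0.75) + (-0.75)·(-0.75) + (0.25)·(0.25) + (1.25)·(1.25)) / 3 = 2.75/3 = 0.9167

S is symmetric (S[j,i] = S[i,j]). Assembling:

S = [[0.6667, -0.3333],
 [-0.3333, 0.9167]]


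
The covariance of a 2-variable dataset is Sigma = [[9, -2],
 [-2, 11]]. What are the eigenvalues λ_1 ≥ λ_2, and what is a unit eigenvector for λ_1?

Step 1 — characteristic polynomial of 2×2 Sigma:
  det(Sigma - λI) = λ² - trace · λ + det = 0.
  trace = 9 + 11 = 20, det = 9·11 - (-2)² = 95.
Step 2 — discriminant:
  Δ = trace² - 4·det = 400 - 380 = 20.
Step 3 — eigenvalues:
  λ = (trace ± √Δ)/2 = (20 ± 4.4721)/2,
  λ_1 = 12.2361,  λ_2 = 7.7639.

Step 4 — unit eigenvector for λ_1: solve (Sigma - λ_1 I)v = 0. First row:
  (9 - 12.2361)·v_x + (-2)·v_y = 0, i.e. (-3.2361)·v_x + (-2)·v_y = 0,
  so v ∝ (b, λ_1 - a) = (-2, 3.2361); multiply by -1 so the first entry is positive: u = (2, -3.2361).
  ||u|| = √((2)² + (-3.2361)²) = √(14.4721) ≈ 3.8042,
  v_1 = u/||u|| ≈ (0.5257, -0.8507) (||v_1|| = 1).

λ_1 = 12.2361,  λ_2 = 7.7639;  v_1 ≈ (0.5257, -0.8507)


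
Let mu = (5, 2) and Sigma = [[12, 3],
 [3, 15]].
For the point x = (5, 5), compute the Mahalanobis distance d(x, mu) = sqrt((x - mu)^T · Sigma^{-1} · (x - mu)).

Step 1 — centre the observation: (x - mu) = (0, 3).

Step 2 — invert Sigma. det(Sigma) = 12·15 - (3)² = 171.
  Sigma^{-1} = (1/det) · [[d, -b], [-b, a]] = [[0.0877, -0.0175],
 [-0.0175, 0.0702]].

Step 3 — form the quadratic (x - mu)^T · Sigma^{-1} · (x - mu):
  Sigma^{-1} · (x - mu) = (-0.0526, 0.2105).
  (x - mu)^T · [Sigma^{-1} · (x - mu)] = (0)·(-0.0526) + (3)·(0.2105) = 0.6316.

Step 4 — take square root: d = √(0.6316) ≈ 0.7947.

d(x, mu) = √(0.6316) ≈ 0.7947


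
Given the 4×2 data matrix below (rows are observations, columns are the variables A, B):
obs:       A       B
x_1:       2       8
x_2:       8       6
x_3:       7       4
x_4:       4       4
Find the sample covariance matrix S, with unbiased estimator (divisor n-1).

Step 1 — column means:
  mean(A) = (2 + 8 + 7 + 4) / 4 = 21/4 = 5.25
  mean(B) = (8 + 6 + 4 + 4) / 4 = 22/4 = 5.5

Step 2 — sample covariance S[i,j] = (1/(n-1)) · Σ_k (x_{k,i} - mean_i) · (x_{k,j} - mean_j), with n-1 = 3.
  S[A,A] = ((-3.25)·(-3.25) + (2.75)·(2.75) + (1.75)·(1.75) + (-1.25)·(-1.25)) / 3 = 22.75/3 = 7.5833
  S[A,B] = ((-3.25)·(2.5) + (2.75)·(0.5) + (1.75)·(-1.5) + (-1.25)·(-1.5)) / 3 = -7.5/3 = -2.5
  S[B,B] = ((2.5)·(2.5) + (0.5)·(0.5) + (-1.5)·(-1.5) + (-1.5)·(-1.5)) / 3 = 11/3 = 3.6667

S is symmetric (S[j,i] = S[i,j]). Assembling:

S = [[7.5833, -2.5],
 [-2.5, 3.6667]]


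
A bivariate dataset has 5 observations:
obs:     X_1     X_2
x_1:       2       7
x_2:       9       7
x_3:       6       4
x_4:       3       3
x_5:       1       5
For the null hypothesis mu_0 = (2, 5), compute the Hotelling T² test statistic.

Step 1 — sample mean vector:
  mean(X_1) = (2 + 9 + 6 + 3 + 1) / 5 = 21/5 = 4.2
  mean(X_2) = (7 + 7 + 4 + 3 + 5) / 5 = 26/5 = 5.2
  x̄ = (4.2, 5.2),  deviation x̄ - mu_0 = (4.2, 5.2) - (2, 5) = (2.2, 0.2).

Step 2 — sample covariance matrix, S[i,j] = (1/(n-1)) · Σ_k (x_{k,i} - mean_i) · (x_{k,j} - mean_j), divisor n-1 = 4:
  S[X_1,X_1] = ((-2.2)·(-2.2) + (4.8)·(4.8) + (1.8)·(1.8) + (-1.2)·(-1.2) + (-3.2)·(-3.2)) / 4 = 42.8/4 = 10.7
  S[X_1,X_2] = ((-2.2)·(1.8) + (4.8)·(1.8) + (1.8)·(-1.2) + (-1.2)·(-2.2) + (-3.2)·(-0.2)) / 4 = 5.8/4 = 1.45
  S[X_2,X_2] = ((1.8)·(1.8) + (1.8)·(1.8) + (-1.2)·(-1.2) + (-2.2)·(-2.2) + (-0.2)·(-0.2)) / 4 = 12.8/4 = 3.2
  S = [[10.7, 1.45],
 [1.45, 3.2]].

Step 3 — invert S. det(S) = 10.7·3.2 - (1.45)² = 32.1375.
  S^{-1} = (1/det) · [[d, -b], [-b, a]] = [[0.0996, -0.0451],
 [-0.0451, 0.3329]].

Step 4 — quadratic form (x̄ - mu_0)^T · S^{-1} · (x̄ - mu_0):
  S^{-1} · (x̄ - mu_0) = (0.21, -0.0327),
  (x̄ - mu_0)^T · [...] = (2.2)·(0.21) + (0.2)·(-0.0327) = 0.4555.

Step 5 — scale by n: T² = 5 · 0.4555 = 2.2777.

T² ≈ 2.2777


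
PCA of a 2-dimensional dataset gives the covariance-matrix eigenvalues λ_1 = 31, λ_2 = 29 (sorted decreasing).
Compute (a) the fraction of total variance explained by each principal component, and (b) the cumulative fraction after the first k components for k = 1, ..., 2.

Step 1 — total variance = trace(Sigma) = Σ λ_i = 31 + 29 = 60.

Step 2 — fraction explained by component i = λ_i / Σ λ:
  PC1: 31/60 = 0.5167
  PC2: 29/60 = 0.4833

Step 3 — cumulative fraction after k components = (λ_1 + ... + λ_k) / Σ λ:
  k = 1: 31/60 = 0.5167
  k = 2: (31 + 29)/60 = 60/60 = 1

Summary (fraction, with percent):

explained: PC1 0.5167 (51.67%), PC2 0.4833 (48.33%);  cumulative: 0.5167, 1


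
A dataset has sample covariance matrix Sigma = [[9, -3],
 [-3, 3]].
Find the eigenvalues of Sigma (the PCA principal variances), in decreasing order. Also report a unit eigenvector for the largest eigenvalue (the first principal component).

Step 1 — characteristic polynomial of 2×2 Sigma:
  det(Sigma - λI) = λ² - trace · λ + det = 0.
  trace = 9 + 3 = 12, det = 9·3 - (-3)² = 18.
Step 2 — discriminant:
  Δ = trace² - 4·det = 144 - 72 = 72.
Step 3 — eigenvalues:
  λ = (trace ± √Δ)/2 = (12 ± 8.4853)/2,
  λ_1 = 10.2426,  λ_2 = 1.7574.

Step 4 — unit eigenvector for λ_1: solve (Sigma - λ_1 I)v = 0. First row:
  (9 - 10.2426)·v_x + (-3)·v_y = 0, i.e. (-1.2426)·v_x + (-3)·v_y = 0,
  so v ∝ (b, λ_1 - a) = (-3, 1.2426); multiply by -1 so the first entry is positive: u = (3, -1.2426).
  ||u|| = √((3)² + (-1.2426)²) = √(10.5442) ≈ 3.2472,
  v_1 = u/||u|| ≈ (0.9239, -0.3827) (||v_1|| = 1).

λ_1 = 10.2426,  λ_2 = 1.7574;  v_1 ≈ (0.9239, -0.3827)


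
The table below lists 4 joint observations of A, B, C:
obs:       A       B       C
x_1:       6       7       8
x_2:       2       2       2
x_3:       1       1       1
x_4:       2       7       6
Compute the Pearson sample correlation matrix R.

Step 1 — column means:
  mean(A) = (6 + 2 + 1 + 2) / 4 = 11/4 = 2.75
  mean(B) = (7 + 2 + 1 + 7) / 4 = 17/4 = 4.25
  mean(C) = (8 + 2 + 1 + 6) / 4 = 17/4 = 4.25

Step 2 — sample variances and covariances s[i,j] = (1/(n-1)) · Σ_k (x_{k,i} - mean_i) · (x_{k,j} - mean_j), with n-1 = 3:
  s[A,A] = ((3.25)·(3.25) + (-0.75)·(-0.75) + (-1.75)·(-1.75) + (-0.75)·(-0.75)) / 3 = 14.75/3 = 4.9167
  s[A,B] = ((3.25)·(2.75) + (-0.75)·(-2.25) + (-1.75)·(-3.25) + (-0.75)·(2.75)) / 3 = 14.25/3 = 4.75
  s[A,C] = ((3.25)·(3.75) + (-0.75)·(-2.25) + (-1.75)·(-3.25) + (-0.75)·(1.75)) / 3 = 18.25/3 = 6.0833
  s[B,B] = ((2.75)·(2.75) + (-2.25)·(-2.25) + (-3.25)·(-3.25) + (2.75)·(2.75)) / 3 = 30.75/3 = 10.25
  s[B,C] = ((2.75)·(3.75) + (-2.25)·(-2.25) + (-3.25)·(-3.25) + (2.75)·(1.75)) / 3 = 30.75/3 = 10.25
  s[C,C] = ((3.75)·(3.75) + (-2.25)·(-2.25) + (-3.25)·(-3.25) + (1.75)·(1.75)) / 3 = 32.75/3 = 10.9167
  Sample standard deviations s_i = √(s[i,i]):
  s(A) = √(4.9167) = 2.2174
  s(B) = √(10.25) = 3.2016
  s(C) = √(10.9167) = 3.304

Step 3 — r_{ij} = s_{ij} / (s_i · s_j):
  r[A,A] = 1 (diagonal).
  r[A,B] = 4.75 / (2.2174 · 3.2016) = 4.75 / 7.099 = 0.6691
  r[A,C] = 6.0833 / (2.2174 · 3.304) = 6.0833 / 7.3262 = 0.8304
  r[B,B] = 1 (diagonal).
  r[B,C] = 10.25 / (3.2016 · 3.304) = 10.25 / 10.5781 = 0.969
  r[C,C] = 1 (diagonal).

R is symmetric with unit diagonal. Assembling:

R = [[1, 0.6691, 0.8304],
 [0.6691, 1, 0.969],
 [0.8304, 0.969, 1]]
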